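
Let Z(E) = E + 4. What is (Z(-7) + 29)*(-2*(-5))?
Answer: 260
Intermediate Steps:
Z(E) = 4 + E
(Z(-7) + 29)*(-2*(-5)) = ((4 - 7) + 29)*(-2*(-5)) = (-3 + 29)*10 = 26*10 = 260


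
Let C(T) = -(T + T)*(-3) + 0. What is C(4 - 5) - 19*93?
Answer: -1773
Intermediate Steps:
C(T) = 6*T (C(T) = -2*T*(-3) + 0 = 6*T + 0 = 6*T)
C(4 - 5) - 19*93 = 6*(4 - 5) - 19*93 = 6*(-1) - 1767 = -6 - 1767 = -1773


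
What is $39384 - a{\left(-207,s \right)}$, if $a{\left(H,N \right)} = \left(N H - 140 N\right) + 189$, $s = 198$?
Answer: $107901$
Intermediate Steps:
$a{\left(H,N \right)} = 189 - 140 N + H N$ ($a{\left(H,N \right)} = \left(H N - 140 N\right) + 189 = \left(- 140 N + H N\right) + 189 = 189 - 140 N + H N$)
$39384 - a{\left(-207,s \right)} = 39384 - \left(189 - 27720 - 40986\right) = 39384 - -68517 = 39384 + 68517 = 107901$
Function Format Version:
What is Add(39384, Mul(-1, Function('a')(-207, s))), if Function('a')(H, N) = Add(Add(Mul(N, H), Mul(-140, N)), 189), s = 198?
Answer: 107901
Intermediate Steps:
Function('a')(H, N) = Add(189, Mul(-140, N), Mul(H, N)) (Function('a')(H, N) = Add(Add(Mul(H, N), Mul(-140, N)), 189) = Add(Add(Mul(-140, N), Mul(H, N)), 189) = Add(189, Mul(-140, N), Mul(H, N)))
Add(39384, Mul(-1, Function('a')(-207, s))) = Add(39384, Mul(-1, Add(189, Mul(-140, 198), Mul(-207, 198)))) = Add(39384, Mul(-1, Add(189, -27720, -40986))) = Add(39384, Mul(-1, -68517)) = Add(39384, 68517) = 107901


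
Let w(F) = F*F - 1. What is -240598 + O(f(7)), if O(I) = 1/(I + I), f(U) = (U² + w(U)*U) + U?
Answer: -188628831/784 ≈ -2.4060e+5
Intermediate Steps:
w(F) = -1 + F² (w(F) = F² - 1 = -1 + F²)
f(U) = U + U² + U*(-1 + U²) (f(U) = (U² + (-1 + U²)*U) + U = (U² + U*(-1 + U²)) + U = U + U² + U*(-1 + U²))
O(I) = 1/(2*I)
-240598 + O(f(7)) = -240598 + 1/(2*((7²*(1 + 7)))) = -240598 + 1/(2*((49*8))) = -240598 + (½)/392 = -240598 + (½)*(1/392) = -240598 + 1/784 = -188628831/784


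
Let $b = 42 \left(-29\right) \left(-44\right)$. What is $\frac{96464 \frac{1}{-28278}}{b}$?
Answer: $- \frac{6029}{94717161} \approx -6.3653 \cdot 10^{-5}$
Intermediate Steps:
$b = 53592$ ($b = \left(-1218\right) \left(-44\right) = 53592$)
$\frac{96464 \frac{1}{-28278}}{b} = \frac{96464 \frac{1}{-28278}}{53592} = 96464 \left(- \frac{1}{28278}\right) \frac{1}{53592} = \left(- \frac{48232}{14139}\right) \frac{1}{53592} = - \frac{6029}{94717161}$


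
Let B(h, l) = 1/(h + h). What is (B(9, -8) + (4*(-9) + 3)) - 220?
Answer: -4553/18 ≈ -252.94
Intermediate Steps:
B(h, l) = 1/(2*h)
(B(9, -8) + (4*(-9) + 3)) - 220 = ((½)/9 + (4*(-9) + 3)) - 220 = ((½)*(⅑) + (-36 + 3)) - 220 = (1/18 - 33) - 220 = -593/18 - 220 = -4553/18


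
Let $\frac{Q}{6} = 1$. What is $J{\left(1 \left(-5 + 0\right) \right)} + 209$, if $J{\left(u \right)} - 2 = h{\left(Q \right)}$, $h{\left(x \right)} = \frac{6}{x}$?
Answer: $212$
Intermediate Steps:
$Q = 6$ ($Q = 6 \cdot 1 = 6$)
$J{\left(u \right)} = 3$ ($J{\left(u \right)} = 2 + \frac{6}{6} = 2 + 6 \cdot \frac{1}{6} = 2 + 1 = 3$)
$J{\left(1 \left(-5 + 0\right) \right)} + 209 = 3 + 209 = 212$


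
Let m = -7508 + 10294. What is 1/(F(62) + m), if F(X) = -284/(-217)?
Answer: 217/604846 ≈ 0.00035877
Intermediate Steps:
m = 2786
F(X) = 284/217 (F(X) = -284*(-1/217) = 284/217)
1/(F(62) + m) = 1/(284/217 + 2786) = 1/(604846/217) = 217/604846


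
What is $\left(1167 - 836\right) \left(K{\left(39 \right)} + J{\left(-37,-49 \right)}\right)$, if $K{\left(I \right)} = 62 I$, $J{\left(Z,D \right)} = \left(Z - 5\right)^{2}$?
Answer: $1384242$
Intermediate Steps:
$J{\left(Z,D \right)} = \left(-5 + Z\right)^{2}$
$\left(1167 - 836\right) \left(K{\left(39 \right)} + J{\left(-37,-49 \right)}\right) = \left(1167 - 836\right) \left(62 \cdot 39 + \left(-5 - 37\right)^{2}\right) = 331 \left(2418 + \left(-42\right)^{2}\right) = 331 \left(2418 + 1764\right) = 331 \cdot 4182 = 1384242$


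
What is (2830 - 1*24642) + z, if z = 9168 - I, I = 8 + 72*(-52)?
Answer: -8908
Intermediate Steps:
I = -3736 (I = 8 - 3744 = -3736)
z = 12904 (z = 9168 - 1*(-3736) = 9168 + 3736 = 12904)
(2830 - 1*24642) + z = (2830 - 1*24642) + 12904 = (2830 - 24642) + 12904 = -21812 + 12904 = -8908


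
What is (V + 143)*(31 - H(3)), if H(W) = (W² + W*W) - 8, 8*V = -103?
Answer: 21861/8 ≈ 2732.6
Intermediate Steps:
V = -103/8 (V = (⅛)*(-103) = -103/8 ≈ -12.875)
H(W) = -8 + 2*W² (H(W) = (W² + W²) - 8 = 2*W² - 8 = -8 + 2*W²)
(V + 143)*(31 - H(3)) = (-103/8 + 143)*(31 - (-8 + 2*3²)) = 1041*(31 - (-8 + 2*9))/8 = 1041*(31 - (-8 + 18))/8 = 1041*(31 - 1*10)/8 = 1041*(31 - 10)/8 = (1041/8)*21 = 21861/8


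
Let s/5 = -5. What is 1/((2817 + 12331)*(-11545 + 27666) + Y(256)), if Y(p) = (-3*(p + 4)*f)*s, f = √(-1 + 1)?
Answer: 1/244200908 ≈ 4.0950e-9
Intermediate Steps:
f = 0 (f = √0 = 0)
s = -25 (s = 5*(-5) = -25)
Y(p) = 0 (Y(p) = -3*(p + 4)*0*(-25) = -3*(4 + p)*0*(-25) = -3*0*(-25) = 0*(-25) = 0)
1/((2817 + 12331)*(-11545 + 27666) + Y(256)) = 1/((2817 + 12331)*(-11545 + 27666) + 0) = 1/(15148*16121 + 0) = 1/(244200908 + 0) = 1/244200908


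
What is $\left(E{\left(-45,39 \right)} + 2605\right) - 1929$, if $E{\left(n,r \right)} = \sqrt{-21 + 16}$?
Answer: $676 + i \sqrt{5} \approx 676.0 + 2.2361 i$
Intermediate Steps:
$E{\left(n,r \right)} = i \sqrt{5}$ ($E{\left(n,r \right)} = \sqrt{-5} = i \sqrt{5}$)
$\left(E{\left(-45,39 \right)} + 2605\right) - 1929 = \left(i \sqrt{5} + 2605\right) - 1929 = \left(2605 + i \sqrt{5}\right) - 1929 = 676 + i \sqrt{5}$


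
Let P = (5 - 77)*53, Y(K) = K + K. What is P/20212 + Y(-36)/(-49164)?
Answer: -3878220/20702141 ≈ -0.18733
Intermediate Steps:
Y(K) = 2*K
P = -3816 (P = -72*53 = -3816)
P/20212 + Y(-36)/(-49164) = -3816/20212 + (2*(-36))/(-49164) = -3816*1/20212 - 72*(-1/49164) = -954/5053 + 6/4097 = -3878220/20702141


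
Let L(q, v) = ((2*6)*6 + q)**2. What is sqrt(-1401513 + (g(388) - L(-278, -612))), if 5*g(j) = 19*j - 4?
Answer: I*sqrt(36061885)/5 ≈ 1201.0*I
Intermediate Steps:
g(j) = -4/5 + 19*j/5 (g(j) = (19*j - 4)/5 = (-4 + 19*j)/5 = -4/5 + 19*j/5)
L(q, v) = (72 + q)**2 (L(q, v) = (12*6 + q)**2 = (72 + q)**2)
sqrt(-1401513 + (g(388) - L(-278, -612))) = sqrt(-1401513 + ((-4/5 + (19/5)*388) - (72 - 278)**2)) = sqrt(-1401513 + ((-4/5 + 7372/5) - 1*(-206)**2)) = sqrt(-1401513 + (7368/5 - 1*42436)) = sqrt(-1401513 + (7368/5 - 42436)) = sqrt(-1401513 - 204812/5) = sqrt(-7212377/5) = I*sqrt(36061885)/5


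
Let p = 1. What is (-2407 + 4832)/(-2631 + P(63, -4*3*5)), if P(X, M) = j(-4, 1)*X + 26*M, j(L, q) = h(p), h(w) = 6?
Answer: -2425/3813 ≈ -0.63598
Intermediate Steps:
j(L, q) = 6
P(X, M) = 6*X + 26*M
(-2407 + 4832)/(-2631 + P(63, -4*3*5)) = (-2407 + 4832)/(-2631 + (6*63 + 26*(-4*3*5))) = 2425/(-2631 + (378 + 26*(-12*5))) = 2425/(-2631 + (378 + 26*(-60))) = 2425/(-2631 + (378 - 1560)) = 2425/(-2631 - 1182) = 2425/(-3813) = 2425*(-1/3813) = -2425/3813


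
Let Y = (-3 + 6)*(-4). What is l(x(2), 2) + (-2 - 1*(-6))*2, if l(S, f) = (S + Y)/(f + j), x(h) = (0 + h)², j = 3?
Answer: 32/5 ≈ 6.4000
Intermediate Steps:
x(h) = h²
Y = -12 (Y = 3*(-4) = -12)
l(S, f) = (-12 + S)/(3 + f) (l(S, f) = (S - 12)/(f + 3) = (-12 + S)/(3 + f))
l(x(2), 2) + (-2 - 1*(-6))*2 = (-12 + 2²)/(3 + 2) + (-2 - 1*(-6))*2 = (-12 + 4)/5 + (-2 + 6)*2 = (⅕)*(-8) + 4*2 = -8/5 + 8 = 32/5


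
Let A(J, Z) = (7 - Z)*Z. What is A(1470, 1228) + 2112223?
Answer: 612835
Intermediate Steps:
A(J, Z) = Z*(7 - Z)
A(1470, 1228) + 2112223 = 1228*(7 - 1*1228) + 2112223 = 1228*(7 - 1228) + 2112223 = 1228*(-1221) + 2112223 = -1499388 + 2112223 = 612835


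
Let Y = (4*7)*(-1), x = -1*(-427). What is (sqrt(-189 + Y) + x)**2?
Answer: (427 + I*sqrt(217))**2 ≈ 1.8211e+5 + 12580.0*I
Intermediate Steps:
x = 427
Y = -28 (Y = 28*(-1) = -28)
(sqrt(-189 + Y) + x)**2 = (sqrt(-189 - 28) + 427)**2 = (sqrt(-217) + 427)**2 = (I*sqrt(217) + 427)**2 = (427 + I*sqrt(217))**2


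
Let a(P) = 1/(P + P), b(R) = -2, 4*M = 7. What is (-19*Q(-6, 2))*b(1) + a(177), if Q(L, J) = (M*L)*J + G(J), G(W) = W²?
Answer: -228683/354 ≈ -646.00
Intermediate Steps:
M = 7/4 (M = (¼)*7 = 7/4 ≈ 1.7500)
Q(L, J) = J² + 7*J*L/4 (Q(L, J) = (7*L/4)*J + J² = 7*J*L/4 + J² = J² + 7*J*L/4)
a(P) = 1/(2*P)
(-19*Q(-6, 2))*b(1) + a(177) = -19*2*(4*2 + 7*(-6))/4*(-2) + (½)/177 = -19*2*(8 - 42)/4*(-2) + (½)*(1/177) = -19*2*(-34)/4*(-2) + 1/354 = -19*(-17)*(-2) + 1/354 = 323*(-2) + 1/354 = -646 + 1/354 = -228683/354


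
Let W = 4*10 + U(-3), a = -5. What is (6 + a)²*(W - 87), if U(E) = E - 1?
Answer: -51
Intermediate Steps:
U(E) = -1 + E
W = 36 (W = 4*10 + (-1 - 3) = 40 - 4 = 36)
(6 + a)²*(W - 87) = (6 - 5)²*(36 - 87) = 1²*(-51) = 1*(-51) = -51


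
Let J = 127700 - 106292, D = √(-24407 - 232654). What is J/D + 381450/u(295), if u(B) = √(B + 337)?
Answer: 190725*√158/158 - 7136*I*√257061/85687 ≈ 15173.0 - 42.224*I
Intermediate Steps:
D = I*√257061 (D = √(-257061) = I*√257061 ≈ 507.01*I)
J = 21408
u(B) = √(337 + B)
J/D + 381450/u(295) = 21408/((I*√257061)) + 381450/(√(337 + 295)) = 21408*(-I*√257061/257061) + 381450/(√632) = -7136*I*√257061/85687 + 381450/((2*√158)) = -7136*I*√257061/85687 + 381450*(√158/316) = -7136*I*√257061/85687 + 190725*√158/158 = 190725*√158/158 - 7136*I*√257061/85687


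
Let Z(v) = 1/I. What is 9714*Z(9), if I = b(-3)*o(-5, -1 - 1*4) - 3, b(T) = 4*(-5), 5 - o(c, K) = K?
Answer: -9714/203 ≈ -47.852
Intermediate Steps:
o(c, K) = 5 - K
b(T) = -20
I = -203 (I = -20*(5 - (-1 - 1*4)) - 3 = -20*(5 - (-1 - 4)) - 3 = -20*(5 - 1*(-5)) - 3 = -20*(5 + 5) - 3 = -20*10 - 3 = -200 - 3 = -203)
Z(v) = -1/203 (Z(v) = 1/(-203) = -1/203)
9714*Z(9) = 9714*(-1/203) = -9714/203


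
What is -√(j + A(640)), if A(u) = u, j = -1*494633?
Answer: -I*√493993 ≈ -702.85*I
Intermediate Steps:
j = -494633
-√(j + A(640)) = -√(-494633 + 640) = -√(-493993) = -I*√493993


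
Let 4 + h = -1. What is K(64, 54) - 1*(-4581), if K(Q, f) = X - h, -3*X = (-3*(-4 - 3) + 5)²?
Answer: 13082/3 ≈ 4360.7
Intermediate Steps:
h = -5 (h = -4 - 1 = -5)
X = -676/3 (X = -(-3*(-4 - 3) + 5)²/3 = -(-3*(-7) + 5)²/3 = -(21 + 5)²/3 = -⅓*26² = -⅓*676 = -676/3 ≈ -225.33)
K(Q, f) = -661/3 (K(Q, f) = -676/3 - 1*(-5) = -676/3 + 5 = -661/3)
K(64, 54) - 1*(-4581) = -661/3 - 1*(-4581) = -661/3 + 4581 = 13082/3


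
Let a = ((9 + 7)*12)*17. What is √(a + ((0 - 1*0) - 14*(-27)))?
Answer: √3642 ≈ 60.349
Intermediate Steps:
a = 3264 (a = (16*12)*17 = 192*17 = 3264)
√(a + ((0 - 1*0) - 14*(-27))) = √(3264 + ((0 - 1*0) - 14*(-27))) = √(3264 + ((0 + 0) + 378)) = √(3264 + (0 + 378)) = √(3264 + 378) = √3642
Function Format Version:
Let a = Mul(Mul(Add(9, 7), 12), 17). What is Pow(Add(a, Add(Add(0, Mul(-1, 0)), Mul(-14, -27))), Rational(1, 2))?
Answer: Pow(3642, Rational(1, 2)) ≈ 60.349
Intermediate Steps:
a = 3264 (a = Mul(Mul(16, 12), 17) = Mul(192, 17) = 3264)
Pow(Add(a, Add(Add(0, Mul(-1, 0)), Mul(-14, -27))), Rational(1, 2)) = Pow(Add(3264, Add(Add(0, Mul(-1, 0)), Mul(-14, -27))), Rational(1, 2)) = Pow(Add(3264, Add(Add(0, 0), 378)), Rational(1, 2)) = Pow(Add(3264, Add(0, 378)), Rational(1, 2)) = Pow(Add(3264, 378), Rational(1, 2)) = Pow(3642, Rational(1, 2))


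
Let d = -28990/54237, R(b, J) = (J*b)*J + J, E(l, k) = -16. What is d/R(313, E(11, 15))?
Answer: -14495/2172517272 ≈ -6.6720e-6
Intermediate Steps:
R(b, J) = J + b*J**2 (R(b, J) = b*J**2 + J = J + b*J**2)
d = -28990/54237 (d = -28990*1/54237 = -28990/54237 ≈ -0.53451)
d/R(313, E(11, 15)) = -28990*(-1/(16*(1 - 16*313)))/54237 = -28990*(-1/(16*(1 - 5008)))/54237 = -28990/(54237*((-16*(-5007)))) = -28990/54237/80112 = -28990/54237*1/80112 = -14495/2172517272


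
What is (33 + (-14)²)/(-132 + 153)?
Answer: 229/21 ≈ 10.905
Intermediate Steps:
(33 + (-14)²)/(-132 + 153) = (33 + 196)/21 = 229*(1/21) = 229/21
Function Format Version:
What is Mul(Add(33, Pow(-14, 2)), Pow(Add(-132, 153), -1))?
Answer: Rational(229, 21) ≈ 10.905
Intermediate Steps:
Mul(Add(33, Pow(-14, 2)), Pow(Add(-132, 153), -1)) = Mul(Add(33, 196), Pow(21, -1)) = Mul(229, Rational(1, 21)) = Rational(229, 21)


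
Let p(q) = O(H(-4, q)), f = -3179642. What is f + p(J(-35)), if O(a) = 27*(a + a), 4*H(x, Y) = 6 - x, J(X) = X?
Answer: -3179507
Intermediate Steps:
H(x, Y) = 3/2 - x/4 (H(x, Y) = (6 - x)/4 = 3/2 - x/4)
O(a) = 54*a (O(a) = 27*(2*a) = 54*a)
p(q) = 135 (p(q) = 54*(3/2 - ¼*(-4)) = 54*(3/2 + 1) = 54*(5/2) = 135)
f + p(J(-35)) = -3179642 + 135 = -3179507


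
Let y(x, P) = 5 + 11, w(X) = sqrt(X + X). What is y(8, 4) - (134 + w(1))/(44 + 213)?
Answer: 3978/257 - sqrt(2)/257 ≈ 15.473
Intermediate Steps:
w(X) = sqrt(2)*sqrt(X) (w(X) = sqrt(2*X) = sqrt(2)*sqrt(X))
y(x, P) = 16
y(8, 4) - (134 + w(1))/(44 + 213) = 16 - (134 + sqrt(2)*sqrt(1))/(44 + 213) = 16 - (134 + sqrt(2)*1)/257 = 16 - (134 + sqrt(2))/257 = 16 - (134/257 + sqrt(2)/257) = 16 + (-134/257 - sqrt(2)/257) = 3978/257 - sqrt(2)/257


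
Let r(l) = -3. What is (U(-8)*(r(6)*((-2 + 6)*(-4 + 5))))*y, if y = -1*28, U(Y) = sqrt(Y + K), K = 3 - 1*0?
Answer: 336*I*sqrt(5) ≈ 751.32*I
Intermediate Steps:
K = 3 (K = 3 + 0 = 3)
U(Y) = sqrt(3 + Y) (U(Y) = sqrt(Y + 3) = sqrt(3 + Y))
y = -28
(U(-8)*(r(6)*((-2 + 6)*(-4 + 5))))*y = (sqrt(3 - 8)*(-3*(-2 + 6)*(-4 + 5)))*(-28) = (sqrt(-5)*(-12))*(-28) = ((I*sqrt(5))*(-3*4))*(-28) = ((I*sqrt(5))*(-12))*(-28) = -12*I*sqrt(5)*(-28) = 336*I*sqrt(5)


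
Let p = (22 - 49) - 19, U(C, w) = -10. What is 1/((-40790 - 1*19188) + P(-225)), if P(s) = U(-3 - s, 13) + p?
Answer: -1/60034 ≈ -1.6657e-5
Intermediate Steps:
p = -46 (p = -27 - 19 = -46)
P(s) = -56 (P(s) = -10 - 46 = -56)
1/((-40790 - 1*19188) + P(-225)) = 1/((-40790 - 1*19188) - 56) = 1/((-40790 - 19188) - 56) = 1/(-59978 - 56) = 1/(-60034) = -1/60034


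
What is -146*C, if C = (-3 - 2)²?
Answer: -3650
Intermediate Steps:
C = 25 (C = (-5)² = 25)
-146*C = -146*25 = -3650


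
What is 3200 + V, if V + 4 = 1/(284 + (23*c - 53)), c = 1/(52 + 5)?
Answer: 42155297/13190 ≈ 3196.0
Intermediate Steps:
c = 1/57 ≈ 0.017544
V = -52703/13190 (V = -4 + 1/(284 + (23*(1/57) - 53)) = -4 + 1/(284 + (23/57 - 53)) = -4 + 1/(284 - 2998/57) = -4 + 1/(13190/57) = -4 + 57/13190 = -52703/13190 ≈ -3.9957)
3200 + V = 3200 - 52703/13190 = 42155297/13190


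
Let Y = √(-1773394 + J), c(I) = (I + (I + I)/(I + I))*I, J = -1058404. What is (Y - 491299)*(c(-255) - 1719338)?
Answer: 812887603832 - 1654568*I*√2831798 ≈ 8.1289e+11 - 2.7843e+9*I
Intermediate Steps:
c(I) = I*(1 + I) (c(I) = (I + (2*I)/((2*I)))*I = (I + (2*I)*(1/(2*I)))*I = (I + 1)*I = (1 + I)*I = I*(1 + I))
Y = I*√2831798 (Y = √(-1773394 - 1058404) = √(-2831798) = I*√2831798 ≈ 1682.8*I)
(Y - 491299)*(c(-255) - 1719338) = (I*√2831798 - 491299)*(-255*(1 - 255) - 1719338) = (-491299 + I*√2831798)*(-255*(-254) - 1719338) = (-491299 + I*√2831798)*(64770 - 1719338) = (-491299 + I*√2831798)*(-1654568) = 812887603832 - 1654568*I*√2831798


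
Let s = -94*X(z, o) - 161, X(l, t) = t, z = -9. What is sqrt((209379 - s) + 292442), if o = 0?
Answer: sqrt(501982) ≈ 708.51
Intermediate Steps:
s = -161 (s = -94*0 - 161 = 0 - 161 = -161)
sqrt((209379 - s) + 292442) = sqrt((209379 - 1*(-161)) + 292442) = sqrt((209379 + 161) + 292442) = sqrt(209540 + 292442) = sqrt(501982)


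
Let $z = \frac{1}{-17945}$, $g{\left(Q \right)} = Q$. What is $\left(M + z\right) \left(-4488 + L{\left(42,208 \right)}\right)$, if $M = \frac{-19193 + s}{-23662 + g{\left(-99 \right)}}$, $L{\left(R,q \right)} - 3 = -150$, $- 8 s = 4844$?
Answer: $- \frac{658652636061}{170556458} \approx -3861.8$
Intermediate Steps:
$s = - \frac{1211}{2}$ ($s = \left(- \frac{1}{8}\right) 4844 = - \frac{1211}{2} \approx -605.5$)
$L{\left(R,q \right)} = -147$ ($L{\left(R,q \right)} = 3 - 150 = -147$)
$z = - \frac{1}{17945} \approx -5.5726 \cdot 10^{-5}$
$M = \frac{39597}{47522}$ ($M = \frac{-19193 - \frac{1211}{2}}{-23662 - 99} = - \frac{39597}{2 \left(-23761\right)} = \left(- \frac{39597}{2}\right) \left(- \frac{1}{23761}\right) = \frac{39597}{47522} \approx 0.83323$)
$\left(M + z\right) \left(-4488 + L{\left(42,208 \right)}\right) = \left(\frac{39597}{47522} - \frac{1}{17945}\right) \left(-4488 - 147\right) = \frac{710520643}{852782290} \left(-4635\right) = - \frac{658652636061}{170556458}$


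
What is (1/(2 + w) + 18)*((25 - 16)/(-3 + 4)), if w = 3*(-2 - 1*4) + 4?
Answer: 645/4 ≈ 161.25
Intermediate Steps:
w = -14 (w = 3*(-2 - 4) + 4 = 3*(-6) + 4 = -18 + 4 = -14)
(1/(2 + w) + 18)*((25 - 16)/(-3 + 4)) = (1/(2 - 14) + 18)*((25 - 16)/(-3 + 4)) = (1/(-12) + 18)*(9/1) = (-1/12 + 18)*(9*1) = (215/12)*9 = 645/4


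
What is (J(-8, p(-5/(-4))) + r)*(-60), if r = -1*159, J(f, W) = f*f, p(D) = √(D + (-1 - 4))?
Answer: 5700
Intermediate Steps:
p(D) = √(-5 + D) (p(D) = √(D - 5) = √(-5 + D))
J(f, W) = f²
r = -159
(J(-8, p(-5/(-4))) + r)*(-60) = ((-8)² - 159)*(-60) = (64 - 159)*(-60) = -95*(-60) = 5700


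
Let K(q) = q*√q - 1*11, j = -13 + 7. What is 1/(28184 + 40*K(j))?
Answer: 289/8021616 + 5*I*√6/16043232 ≈ 3.6028e-5 + 7.634e-7*I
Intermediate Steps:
j = -6
K(q) = -11 + q^(3/2) (K(q) = q^(3/2) - 11 = -11 + q^(3/2))
1/(28184 + 40*K(j)) = 1/(28184 + 40*(-11 + (-6)^(3/2))) = 1/(28184 + 40*(-11 - 6*I*√6)) = 1/(28184 + (-440 - 240*I*√6)) = 1/(27744 - 240*I*√6)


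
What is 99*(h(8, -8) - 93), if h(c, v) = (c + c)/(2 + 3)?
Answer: -44451/5 ≈ -8890.2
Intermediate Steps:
h(c, v) = 2*c/5 (h(c, v) = (2*c)/5 = (2*c)*(⅕) = 2*c/5)
99*(h(8, -8) - 93) = 99*((⅖)*8 - 93) = 99*(16/5 - 93) = 99*(-449/5) = -44451/5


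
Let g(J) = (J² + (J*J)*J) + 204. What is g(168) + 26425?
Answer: 4796485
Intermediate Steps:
g(J) = 204 + J² + J³ (g(J) = (J² + J²*J) + 204 = (J² + J³) + 204 = 204 + J² + J³)
g(168) + 26425 = (204 + 168² + 168³) + 26425 = (204 + 28224 + 4741632) + 26425 = 4770060 + 26425 = 4796485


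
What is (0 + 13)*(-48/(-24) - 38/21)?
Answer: 52/21 ≈ 2.4762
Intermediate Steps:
(0 + 13)*(-48/(-24) - 38/21) = 13*(-48*(-1/24) - 38*1/21) = 13*(2 - 38/21) = 13*(4/21) = 52/21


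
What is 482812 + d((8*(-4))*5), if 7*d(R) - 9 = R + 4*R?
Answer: 482699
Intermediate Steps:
d(R) = 9/7 + 5*R/7 (d(R) = 9/7 + (R + 4*R)/7 = 9/7 + (5*R)/7 = 9/7 + 5*R/7)
482812 + d((8*(-4))*5) = 482812 + (9/7 + 5*((8*(-4))*5)/7) = 482812 + (9/7 + 5*(-32*5)/7) = 482812 + (9/7 + (5/7)*(-160)) = 482812 + (9/7 - 800/7) = 482812 - 113 = 482699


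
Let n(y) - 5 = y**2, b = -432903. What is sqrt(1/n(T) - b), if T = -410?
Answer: 4*sqrt(764595741422730)/168105 ≈ 657.95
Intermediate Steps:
n(y) = 5 + y**2
sqrt(1/n(T) - b) = sqrt(1/(5 + (-410)**2) - 1*(-432903)) = sqrt(1/(5 + 168100) + 432903) = sqrt(1/168105 + 432903) = sqrt(72773158816/168105) = 4*sqrt(764595741422730)/168105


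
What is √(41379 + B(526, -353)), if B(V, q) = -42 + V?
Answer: √41863 ≈ 204.60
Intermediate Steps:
√(41379 + B(526, -353)) = √(41379 + (-42 + 526)) = √(41379 + 484) = √41863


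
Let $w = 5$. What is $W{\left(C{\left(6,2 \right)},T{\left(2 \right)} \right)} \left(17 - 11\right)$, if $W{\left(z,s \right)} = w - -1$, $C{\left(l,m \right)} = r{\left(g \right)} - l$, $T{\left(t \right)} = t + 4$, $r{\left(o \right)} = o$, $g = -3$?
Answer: $36$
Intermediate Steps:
$T{\left(t \right)} = 4 + t$
$C{\left(l,m \right)} = -3 - l$
$W{\left(z,s \right)} = 6$ ($W{\left(z,s \right)} = 5 - -1 = 5 + 1 = 6$)
$W{\left(C{\left(6,2 \right)},T{\left(2 \right)} \right)} \left(17 - 11\right) = 6 \left(17 - 11\right) = 6 \cdot 6 = 36$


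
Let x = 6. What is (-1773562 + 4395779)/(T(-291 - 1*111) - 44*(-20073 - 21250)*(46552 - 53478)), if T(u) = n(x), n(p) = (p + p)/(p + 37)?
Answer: -112755331/541496261404 ≈ -0.00020823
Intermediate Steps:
n(p) = 2*p/(37 + p) (n(p) = (2*p)/(37 + p) = 2*p/(37 + p))
T(u) = 12/43 (T(u) = 2*6/(37 + 6) = 2*6/43 = 2*6*(1/43) = 12/43)
(-1773562 + 4395779)/(T(-291 - 1*111) - 44*(-20073 - 21250)*(46552 - 53478)) = (-1773562 + 4395779)/(12/43 - 44*(-20073 - 21250)*(46552 - 53478)) = 2622217/(12/43 - (-1818212)*(-6926)) = 2622217/(12/43 - 44*286203098) = 2622217/(12/43 - 12592936312) = 2622217/(-541496261404/43) = 2622217*(-43/541496261404) = -112755331/541496261404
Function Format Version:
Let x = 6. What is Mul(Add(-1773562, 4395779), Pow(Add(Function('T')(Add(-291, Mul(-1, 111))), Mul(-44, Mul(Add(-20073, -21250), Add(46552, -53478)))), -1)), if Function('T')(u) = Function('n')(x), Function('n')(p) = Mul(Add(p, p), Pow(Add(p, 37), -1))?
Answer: Rational(-112755331, 541496261404) ≈ -0.00020823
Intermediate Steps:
Function('n')(p) = Mul(2, p, Pow(Add(37, p), -1)) (Function('n')(p) = Mul(Mul(2, p), Pow(Add(37, p), -1)) = Mul(2, p, Pow(Add(37, p), -1)))
Function('T')(u) = Rational(12, 43) (Function('T')(u) = Mul(2, 6, Pow(Add(37, 6), -1)) = Mul(2, 6, Pow(43, -1)) = Mul(2, 6, Rational(1, 43)) = Rational(12, 43))
Mul(Add(-1773562, 4395779), Pow(Add(Function('T')(Add(-291, Mul(-1, 111))), Mul(-44, Mul(Add(-20073, -21250), Add(46552, -53478)))), -1)) = Mul(Add(-1773562, 4395779), Pow(Add(Rational(12, 43), Mul(-44, Mul(Add(-20073, -21250), Add(46552, -53478)))), -1)) = Mul(2622217, Pow(Add(Rational(12, 43), Mul(-44, Mul(-41323, -6926))), -1)) = Mul(2622217, Pow(Add(Rational(12, 43), Mul(-44, 286203098)), -1)) = Mul(2622217, Pow(Add(Rational(12, 43), -12592936312), -1)) = Mul(2622217, Pow(Rational(-541496261404, 43), -1)) = Mul(2622217, Rational(-43, 541496261404)) = Rational(-112755331, 541496261404)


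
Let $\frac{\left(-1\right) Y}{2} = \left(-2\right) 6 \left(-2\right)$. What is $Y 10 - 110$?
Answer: $-590$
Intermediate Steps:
$Y = -48$ ($Y = - 2 \left(-2\right) 6 \left(-2\right) = - 2 \left(\left(-12\right) \left(-2\right)\right) = \left(-2\right) 24 = -48$)
$Y 10 - 110 = \left(-48\right) 10 - 110 = -480 - 110 = -590$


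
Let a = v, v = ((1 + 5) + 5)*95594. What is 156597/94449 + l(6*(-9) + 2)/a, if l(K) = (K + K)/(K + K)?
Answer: 54889054749/33105444922 ≈ 1.6580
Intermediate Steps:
v = 1051534 (v = (6 + 5)*95594 = 11*95594 = 1051534)
l(K) = 1 (l(K) = (2*K)/((2*K)) = (2*K)*(1/(2*K)) = 1)
a = 1051534
156597/94449 + l(6*(-9) + 2)/a = 156597/94449 + 1/1051534 = 156597*(1/94449) + 1*(1/1051534) = 52199/31483 + 1/1051534 = 54889054749/33105444922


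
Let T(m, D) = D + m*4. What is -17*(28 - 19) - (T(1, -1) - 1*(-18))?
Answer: -174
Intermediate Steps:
T(m, D) = D + 4*m
-17*(28 - 19) - (T(1, -1) - 1*(-18)) = -17*(28 - 19) - ((-1 + 4*1) - 1*(-18)) = -17*9 - ((-1 + 4) + 18) = -153 - (3 + 18) = -153 - 1*21 = -153 - 21 = -174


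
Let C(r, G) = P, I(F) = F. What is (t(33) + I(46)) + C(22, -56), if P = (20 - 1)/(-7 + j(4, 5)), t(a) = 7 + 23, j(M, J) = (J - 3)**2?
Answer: 209/3 ≈ 69.667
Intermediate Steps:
j(M, J) = (-3 + J)**2
t(a) = 30
P = -19/3 (P = (20 - 1)/(-7 + (-3 + 5)**2) = 19/(-7 + 2**2) = 19/(-7 + 4) = 19/(-3) = 19*(-1/3) = -19/3 ≈ -6.3333)
C(r, G) = -19/3
(t(33) + I(46)) + C(22, -56) = (30 + 46) - 19/3 = 76 - 19/3 = 209/3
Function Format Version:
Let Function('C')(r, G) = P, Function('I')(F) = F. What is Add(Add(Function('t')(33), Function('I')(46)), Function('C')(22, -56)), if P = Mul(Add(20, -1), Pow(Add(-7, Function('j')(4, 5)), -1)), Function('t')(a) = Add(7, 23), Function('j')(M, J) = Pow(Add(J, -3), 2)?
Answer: Rational(209, 3) ≈ 69.667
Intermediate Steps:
Function('j')(M, J) = Pow(Add(-3, J), 2)
Function('t')(a) = 30
P = Rational(-19, 3) (P = Mul(Add(20, -1), Pow(Add(-7, Pow(Add(-3, 5), 2)), -1)) = Mul(19, Pow(Add(-7, Pow(2, 2)), -1)) = Mul(19, Pow(Add(-7, 4), -1)) = Mul(19, Pow(-3, -1)) = Mul(19, Rational(-1, 3)) = Rational(-19, 3) ≈ -6.3333)
Function('C')(r, G) = Rational(-19, 3)
Add(Add(Function('t')(33), Function('I')(46)), Function('C')(22, -56)) = Add(Add(30, 46), Rational(-19, 3)) = Add(76, Rational(-19, 3)) = Rational(209, 3)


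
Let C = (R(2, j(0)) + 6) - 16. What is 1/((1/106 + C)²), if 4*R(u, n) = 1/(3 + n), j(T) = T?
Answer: 404496/39702601 ≈ 0.010188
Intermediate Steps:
R(u, n) = 1/(4*(3 + n))
C = -119/12 (C = (1/(4*(3 + 0)) + 6) - 16 = ((¼)/3 + 6) - 16 = ((¼)*(⅓) + 6) - 16 = (1/12 + 6) - 16 = 73/12 - 16 = -119/12 ≈ -9.9167)
1/((1/106 + C)²) = 1/((1/106 - 119/12)²) = 1/((-6301/636)²) = 1/(39702601/404496) = 404496/39702601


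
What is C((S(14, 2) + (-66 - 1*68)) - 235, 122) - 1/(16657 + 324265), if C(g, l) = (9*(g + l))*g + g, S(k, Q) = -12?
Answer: 302646687059/340922 ≈ 8.8773e+5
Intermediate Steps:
C(g, l) = g + g*(9*g + 9*l) (C(g, l) = (9*g + 9*l)*g + g = g*(9*g + 9*l) + g = g + g*(9*g + 9*l))
C((S(14, 2) + (-66 - 1*68)) - 235, 122) - 1/(16657 + 324265) = ((-12 + (-66 - 1*68)) - 235)*(1 + 9*((-12 + (-66 - 1*68)) - 235) + 9*122) - 1/(16657 + 324265) = ((-12 + (-66 - 68)) - 235)*(1 + 9*((-12 + (-66 - 68)) - 235) + 1098) - 1/340922 = ((-12 - 134) - 235)*(1 + 9*((-12 - 134) - 235) + 1098) - 1*1/340922 = (-146 - 235)*(1 + 9*(-146 - 235) + 1098) - 1/340922 = -381*(1 + 9*(-381) + 1098) - 1/340922 = -381*(1 - 3429 + 1098) - 1/340922 = -381*(-2330) - 1/340922 = 887730 - 1/340922 = 302646687059/340922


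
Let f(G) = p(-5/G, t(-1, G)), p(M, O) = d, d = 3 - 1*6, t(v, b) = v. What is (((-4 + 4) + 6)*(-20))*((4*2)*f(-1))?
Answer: 2880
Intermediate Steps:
d = -3 (d = 3 - 6 = -3)
p(M, O) = -3
f(G) = -3
(((-4 + 4) + 6)*(-20))*((4*2)*f(-1)) = (((-4 + 4) + 6)*(-20))*((4*2)*(-3)) = ((0 + 6)*(-20))*(8*(-3)) = (6*(-20))*(-24) = -120*(-24) = 2880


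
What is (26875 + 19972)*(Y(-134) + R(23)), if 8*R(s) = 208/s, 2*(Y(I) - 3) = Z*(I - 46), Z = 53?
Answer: -5135133905/23 ≈ -2.2327e+8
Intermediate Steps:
Y(I) = -1216 + 53*I/2 (Y(I) = 3 + (53*(I - 46))/2 = 3 + (53*(-46 + I))/2 = 3 + (-2438 + 53*I)/2 = 3 + (-1219 + 53*I/2) = -1216 + 53*I/2)
R(s) = 26/s (R(s) = (208/s)/8 = 26/s)
(26875 + 19972)*(Y(-134) + R(23)) = (26875 + 19972)*((-1216 + (53/2)*(-134)) + 26/23) = 46847*((-1216 - 3551) + 26*(1/23)) = 46847*(-4767 + 26/23) = 46847*(-109615/23) = -5135133905/23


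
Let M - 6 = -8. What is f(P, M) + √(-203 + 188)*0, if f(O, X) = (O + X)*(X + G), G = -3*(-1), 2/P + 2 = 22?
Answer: -19/10 ≈ -1.9000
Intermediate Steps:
P = ⅒ (P = 2/(-2 + 22) = 2/20 = 2*(1/20) = ⅒ ≈ 0.10000)
G = 3
M = -2 (M = 6 - 8 = -2)
f(O, X) = (3 + X)*(O + X) (f(O, X) = (O + X)*(X + 3) = (O + X)*(3 + X) = (3 + X)*(O + X))
f(P, M) + √(-203 + 188)*0 = ((-2)² + 3*(⅒) + 3*(-2) + (⅒)*(-2)) + √(-203 + 188)*0 = (4 + 3/10 - 6 - ⅕) + √(-15)*0 = -19/10 + (I*√15)*0 = -19/10 + 0 = -19/10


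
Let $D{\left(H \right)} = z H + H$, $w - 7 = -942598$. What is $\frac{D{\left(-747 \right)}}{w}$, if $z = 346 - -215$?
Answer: $\frac{139938}{314197} \approx 0.44538$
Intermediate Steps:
$w = -942591$ ($w = 7 - 942598 = -942591$)
$z = 561$ ($z = 346 + 215 = 561$)
$D{\left(H \right)} = 562 H$ ($D{\left(H \right)} = 561 H + H = 562 H$)
$\frac{D{\left(-747 \right)}}{w} = \frac{562 \left(-747\right)}{-942591} = \left(-419814\right) \left(- \frac{1}{942591}\right) = \frac{139938}{314197}$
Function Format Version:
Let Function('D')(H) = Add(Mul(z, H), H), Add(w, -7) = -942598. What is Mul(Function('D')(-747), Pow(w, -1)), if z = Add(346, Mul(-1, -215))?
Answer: Rational(139938, 314197) ≈ 0.44538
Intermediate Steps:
w = -942591 (w = Add(7, -942598) = -942591)
z = 561 (z = Add(346, 215) = 561)
Function('D')(H) = Mul(562, H) (Function('D')(H) = Add(Mul(561, H), H) = Mul(562, H))
Mul(Function('D')(-747), Pow(w, -1)) = Mul(Mul(562, -747), Pow(-942591, -1)) = Mul(-419814, Rational(-1, 942591)) = Rational(139938, 314197)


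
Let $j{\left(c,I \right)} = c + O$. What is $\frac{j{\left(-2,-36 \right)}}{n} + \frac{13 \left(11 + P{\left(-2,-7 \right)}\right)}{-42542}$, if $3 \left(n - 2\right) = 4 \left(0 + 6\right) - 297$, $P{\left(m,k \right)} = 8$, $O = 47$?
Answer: $- \frac{21757}{42542} \approx -0.51142$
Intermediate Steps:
$j{\left(c,I \right)} = 47 + c$ ($j{\left(c,I \right)} = c + 47 = 47 + c$)
$n = -89$ ($n = 2 + \frac{4 \left(0 + 6\right) - 297}{3} = 2 + \frac{4 \cdot 6 - 297}{3} = 2 + \frac{24 - 297}{3} = 2 + \frac{1}{3} \left(-273\right) = 2 - 91 = -89$)
$\frac{j{\left(-2,-36 \right)}}{n} + \frac{13 \left(11 + P{\left(-2,-7 \right)}\right)}{-42542} = \frac{47 - 2}{-89} + \frac{13 \left(11 + 8\right)}{-42542} = 45 \left(- \frac{1}{89}\right) + 13 \cdot 19 \left(- \frac{1}{42542}\right) = - \frac{45}{89} + 247 \left(- \frac{1}{42542}\right) = - \frac{45}{89} - \frac{247}{42542} = - \frac{21757}{42542}$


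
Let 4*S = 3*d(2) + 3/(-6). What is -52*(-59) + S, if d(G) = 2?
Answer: 24555/8 ≈ 3069.4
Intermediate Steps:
S = 11/8 (S = (3*2 + 3/(-6))/4 = (6 + 3*(-⅙))/4 = (6 - ½)/4 = (¼)*(11/2) = 11/8 ≈ 1.3750)
-52*(-59) + S = -52*(-59) + 11/8 = 3068 + 11/8 = 24555/8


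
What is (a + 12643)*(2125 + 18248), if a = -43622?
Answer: -631135167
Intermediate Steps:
(a + 12643)*(2125 + 18248) = (-43622 + 12643)*(2125 + 18248) = -30979*20373 = -631135167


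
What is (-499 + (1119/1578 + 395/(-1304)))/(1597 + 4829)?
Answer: -170993737/2203809552 ≈ -0.077590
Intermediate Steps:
(-499 + (1119/1578 + 395/(-1304)))/(1597 + 4829) = (-499 + (1119*(1/1578) + 395*(-1/1304)))/6426 = (-499 + (373/526 - 395/1304))*(1/6426) = (-499 + 139311/342952)*(1/6426) = -170993737/342952*1/6426 = -170993737/2203809552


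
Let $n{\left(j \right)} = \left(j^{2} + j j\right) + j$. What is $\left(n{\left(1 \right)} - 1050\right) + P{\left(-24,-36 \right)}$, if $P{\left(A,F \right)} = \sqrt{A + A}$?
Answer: $-1047 + 4 i \sqrt{3} \approx -1047.0 + 6.9282 i$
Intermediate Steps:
$P{\left(A,F \right)} = \sqrt{2} \sqrt{A}$ ($P{\left(A,F \right)} = \sqrt{2 A} = \sqrt{2} \sqrt{A}$)
$n{\left(j \right)} = j + 2 j^{2}$ ($n{\left(j \right)} = \left(j^{2} + j^{2}\right) + j = 2 j^{2} + j = j + 2 j^{2}$)
$\left(n{\left(1 \right)} - 1050\right) + P{\left(-24,-36 \right)} = \left(1 \left(1 + 2 \cdot 1\right) - 1050\right) + \sqrt{2} \sqrt{-24} = \left(1 \left(1 + 2\right) - 1050\right) + \sqrt{2} \cdot 2 i \sqrt{6} = \left(1 \cdot 3 - 1050\right) + 4 i \sqrt{3} = \left(3 - 1050\right) + 4 i \sqrt{3} = -1047 + 4 i \sqrt{3}$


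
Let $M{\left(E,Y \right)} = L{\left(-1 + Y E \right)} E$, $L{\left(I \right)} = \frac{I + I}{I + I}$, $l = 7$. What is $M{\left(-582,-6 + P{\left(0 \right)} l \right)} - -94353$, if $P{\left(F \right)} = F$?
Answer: $93771$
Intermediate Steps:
$L{\left(I \right)} = 1$ ($L{\left(I \right)} = \frac{2 I}{2 I} = 2 I \frac{1}{2 I} = 1$)
$M{\left(E,Y \right)} = E$ ($M{\left(E,Y \right)} = 1 E = E$)
$M{\left(-582,-6 + P{\left(0 \right)} l \right)} - -94353 = -582 - -94353 = -582 + 94353 = 93771$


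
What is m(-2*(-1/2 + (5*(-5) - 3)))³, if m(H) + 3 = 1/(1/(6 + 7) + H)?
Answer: -10837877597/408518488 ≈ -26.530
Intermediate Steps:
m(H) = -3 + 1/(1/13 + H) (m(H) = -3 + 1/(1/(6 + 7) + H) = -3 + 1/(1/13 + H))
m(-2*(-1/2 + (5*(-5) - 3)))³ = ((10 - (-78)*(-1/2 + (5*(-5) - 3)))/(1 + 13*(-2*(-1/2 + (5*(-5) - 3)))))³ = ((10 - (-78)*(-1*½ + (-25 - 3)))/(1 + 13*(-2*(-1*½ + (-25 - 3)))))³ = ((10 - (-78)*(-½ - 28))/(1 + 13*(-2*(-½ - 28))))³ = ((10 - (-78)*(-57)/2)/(1 + 13*(-2*(-57/2))))³ = ((10 - 39*57)/(1 + 13*57))³ = ((10 - 2223)/(1 + 741))³ = (-2213/742)³ = -10837877597/408518488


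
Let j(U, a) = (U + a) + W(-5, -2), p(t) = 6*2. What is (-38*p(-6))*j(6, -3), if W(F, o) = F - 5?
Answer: 3192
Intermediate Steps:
p(t) = 12
W(F, o) = -5 + F
j(U, a) = -10 + U + a (j(U, a) = (U + a) + (-5 - 5) = (U + a) - 10 = -10 + U + a)
(-38*p(-6))*j(6, -3) = (-38*12)*(-10 + 6 - 3) = -456*(-7) = 3192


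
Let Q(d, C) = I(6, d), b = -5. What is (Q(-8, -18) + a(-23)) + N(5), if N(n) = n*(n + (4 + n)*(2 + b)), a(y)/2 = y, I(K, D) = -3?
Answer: -159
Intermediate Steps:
a(y) = 2*y
Q(d, C) = -3
N(n) = n*(-12 - 2*n) (N(n) = n*(n + (4 + n)*(2 - 5)) = n*(n + (4 + n)*(-3)) = n*(n + (-12 - 3*n)) = n*(-12 - 2*n))
(Q(-8, -18) + a(-23)) + N(5) = (-3 + 2*(-23)) - 2*5*(6 + 5) = (-3 - 46) - 2*5*11 = -49 - 110 = -159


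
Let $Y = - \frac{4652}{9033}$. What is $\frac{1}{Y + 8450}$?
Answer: $\frac{9033}{76324198} \approx 0.00011835$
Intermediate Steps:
$Y = - \frac{4652}{9033}$ ($Y = \left(-4652\right) \frac{1}{9033} = - \frac{4652}{9033} \approx -0.515$)
$\frac{1}{Y + 8450} = \frac{1}{- \frac{4652}{9033} + 8450} = \frac{1}{\frac{76324198}{9033}} = \frac{9033}{76324198}$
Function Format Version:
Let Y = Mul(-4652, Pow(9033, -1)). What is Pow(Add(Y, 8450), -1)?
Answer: Rational(9033, 76324198) ≈ 0.00011835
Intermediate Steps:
Y = Rational(-4652, 9033) (Y = Mul(-4652, Rational(1, 9033)) = Rational(-4652, 9033) ≈ -0.51500)
Pow(Add(Y, 8450), -1) = Pow(Add(Rational(-4652, 9033), 8450), -1) = Pow(Rational(76324198, 9033), -1) = Rational(9033, 76324198)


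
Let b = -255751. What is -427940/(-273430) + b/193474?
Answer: 1286526763/5290159582 ≈ 0.24319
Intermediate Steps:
-427940/(-273430) + b/193474 = -427940/(-273430) - 255751/193474 = -427940*(-1/273430) - 255751*1/193474 = 42794/27343 - 255751/193474 = 1286526763/5290159582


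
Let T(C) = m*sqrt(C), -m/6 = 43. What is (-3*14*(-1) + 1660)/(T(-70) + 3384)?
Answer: 79994/223763 + 36593*I*sqrt(70)/1342578 ≈ 0.35749 + 0.22804*I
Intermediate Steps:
m = -258 (m = -6*43 = -258)
T(C) = -258*sqrt(C)
(-3*14*(-1) + 1660)/(T(-70) + 3384) = (-3*14*(-1) + 1660)/(-258*I*sqrt(70) + 3384) = (-42*(-1) + 1660)/(-258*I*sqrt(70) + 3384) = (42 + 1660)/(-258*I*sqrt(70) + 3384) = 1702/(3384 - 258*I*sqrt(70))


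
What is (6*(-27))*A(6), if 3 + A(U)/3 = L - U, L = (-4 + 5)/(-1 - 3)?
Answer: 8991/2 ≈ 4495.5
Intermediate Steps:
L = -¼ (L = 1/(-4) = 1*(-¼) = -¼ ≈ -0.25000)
A(U) = -39/4 - 3*U (A(U) = -9 + 3*(-¼ - U) = -9 + (-¾ - 3*U) = -39/4 - 3*U)
(6*(-27))*A(6) = (6*(-27))*(-39/4 - 3*6) = -162*(-39/4 - 18) = -162*(-111/4) = 8991/2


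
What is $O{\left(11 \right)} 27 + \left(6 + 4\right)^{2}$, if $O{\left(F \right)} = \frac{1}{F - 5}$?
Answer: $\frac{209}{2} \approx 104.5$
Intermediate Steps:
$O{\left(F \right)} = \frac{1}{-5 + F}$
$O{\left(11 \right)} 27 + \left(6 + 4\right)^{2} = \frac{1}{-5 + 11} \cdot 27 + \left(6 + 4\right)^{2} = \frac{1}{6} \cdot 27 + 10^{2} = \frac{1}{6} \cdot 27 + 100 = \frac{9}{2} + 100 = \frac{209}{2}$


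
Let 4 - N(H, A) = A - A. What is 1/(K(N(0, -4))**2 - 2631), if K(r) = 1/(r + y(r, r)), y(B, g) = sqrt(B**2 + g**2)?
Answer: -673488/1771820641 + 32*sqrt(2)/1771820641 ≈ -0.00038009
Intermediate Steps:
N(H, A) = 4 (N(H, A) = 4 - (A - A) = 4 - 1*0 = 4 + 0 = 4)
K(r) = 1/(r + sqrt(2)*sqrt(r**2)) (K(r) = 1/(r + sqrt(r**2 + r**2)) = 1/(r + sqrt(2*r**2)) = 1/(r + sqrt(2)*sqrt(r**2)))
1/(K(N(0, -4))**2 - 2631) = 1/((1/(4 + sqrt(2)*sqrt(4**2)))**2 - 2631) = 1/((1/(4 + sqrt(2)*sqrt(16)))**2 - 2631) = 1/((1/(4 + sqrt(2)*4))**2 - 2631) = 1/((1/(4 + 4*sqrt(2)))**2 - 2631) = 1/((4 + 4*sqrt(2))**(-2) - 2631) = 1/(-2631 + (4 + 4*sqrt(2))**(-2))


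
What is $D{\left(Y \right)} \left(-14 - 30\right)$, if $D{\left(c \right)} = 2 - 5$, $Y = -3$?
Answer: $132$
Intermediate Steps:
$D{\left(c \right)} = -3$ ($D{\left(c \right)} = 2 - 5 = -3$)
$D{\left(Y \right)} \left(-14 - 30\right) = - 3 \left(-14 - 30\right) = \left(-3\right) \left(-44\right) = 132$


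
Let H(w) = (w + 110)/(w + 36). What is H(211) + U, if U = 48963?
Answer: 12094182/247 ≈ 48964.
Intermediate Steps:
H(w) = (110 + w)/(36 + w)
H(211) + U = (110 + 211)/(36 + 211) + 48963 = 321/247 + 48963 = 12094182/247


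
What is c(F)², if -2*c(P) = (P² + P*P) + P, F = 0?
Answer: 0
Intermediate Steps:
c(P) = -P² - P/2 (c(P) = -((P² + P*P) + P)/2 = -((P² + P²) + P)/2 = -(2*P² + P)/2 = -(P + 2*P²)/2 = -P² - P/2)
c(F)² = (-1*0*(½ + 0))² = (-1*0*½)² = 0² = 0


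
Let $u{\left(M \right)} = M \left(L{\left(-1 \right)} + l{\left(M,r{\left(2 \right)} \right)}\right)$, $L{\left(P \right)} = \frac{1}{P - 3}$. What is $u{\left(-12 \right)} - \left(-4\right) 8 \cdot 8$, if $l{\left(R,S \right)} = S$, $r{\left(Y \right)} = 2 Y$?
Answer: $211$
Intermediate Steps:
$L{\left(P \right)} = \frac{1}{-3 + P}$
$u{\left(M \right)} = \frac{15 M}{4}$ ($u{\left(M \right)} = M \left(\frac{1}{-3 - 1} + 2 \cdot 2\right) = M \left(\frac{1}{-4} + 4\right) = M \left(- \frac{1}{4} + 4\right) = M \frac{15}{4} = \frac{15 M}{4}$)
$u{\left(-12 \right)} - \left(-4\right) 8 \cdot 8 = \frac{15}{4} \left(-12\right) - \left(-4\right) 8 \cdot 8 = -45 - \left(-32\right) 8 = -45 - -256 = -45 + 256 = 211$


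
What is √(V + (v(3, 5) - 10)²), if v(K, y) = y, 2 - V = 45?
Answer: 3*I*√2 ≈ 4.2426*I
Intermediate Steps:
V = -43 (V = 2 - 1*45 = 2 - 45 = -43)
√(V + (v(3, 5) - 10)²) = √(-43 + (5 - 10)²) = √(-43 + (-5)²) = √(-43 + 25) = √(-18) = 3*I*√2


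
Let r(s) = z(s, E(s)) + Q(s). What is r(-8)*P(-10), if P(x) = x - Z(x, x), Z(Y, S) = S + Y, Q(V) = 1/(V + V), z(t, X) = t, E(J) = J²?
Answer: -645/8 ≈ -80.625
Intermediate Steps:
Q(V) = 1/(2*V)
r(s) = s + 1/(2*s)
P(x) = -x (P(x) = x - (x + x) = x - 2*x = -x)
r(-8)*P(-10) = (-8 + (½)/(-8))*(-1*(-10)) = (-8 + (½)*(-⅛))*10 = (-8 - 1/16)*10 = -129/16*10 = -645/8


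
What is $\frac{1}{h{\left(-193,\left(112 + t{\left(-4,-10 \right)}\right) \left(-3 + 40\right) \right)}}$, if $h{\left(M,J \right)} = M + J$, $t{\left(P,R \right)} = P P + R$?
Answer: $\frac{1}{4173} \approx 0.00023964$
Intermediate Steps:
$t{\left(P,R \right)} = R + P^{2}$ ($t{\left(P,R \right)} = P^{2} + R = R + P^{2}$)
$h{\left(M,J \right)} = J + M$
$\frac{1}{h{\left(-193,\left(112 + t{\left(-4,-10 \right)}\right) \left(-3 + 40\right) \right)}} = \frac{1}{\left(112 - \left(10 - \left(-4\right)^{2}\right)\right) \left(-3 + 40\right) - 193} = \frac{1}{\left(112 + \left(-10 + 16\right)\right) 37 - 193} = \frac{1}{\left(112 + 6\right) 37 - 193} = \frac{1}{118 \cdot 37 - 193} = \frac{1}{4366 - 193} = \frac{1}{4173}$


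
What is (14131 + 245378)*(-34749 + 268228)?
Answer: 60589901811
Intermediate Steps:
(14131 + 245378)*(-34749 + 268228) = 259509*233479 = 60589901811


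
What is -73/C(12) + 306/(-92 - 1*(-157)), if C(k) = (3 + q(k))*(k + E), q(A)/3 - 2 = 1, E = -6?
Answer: 17287/4680 ≈ 3.6938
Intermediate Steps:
q(A) = 9 (q(A) = 6 + 3*1 = 6 + 3 = 9)
C(k) = -72 + 12*k (C(k) = (3 + 9)*(k - 6) = 12*(-6 + k) = -72 + 12*k)
-73/C(12) + 306/(-92 - 1*(-157)) = -73/(-72 + 12*12) + 306/(-92 - 1*(-157)) = -73/(-72 + 144) + 306/(-92 + 157) = -73/72 + 306/65 = 17287/4680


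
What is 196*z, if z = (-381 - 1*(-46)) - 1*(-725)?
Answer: 76440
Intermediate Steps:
z = 390 (z = (-381 + 46) + 725 = -335 + 725 = 390)
196*z = 196*390 = 76440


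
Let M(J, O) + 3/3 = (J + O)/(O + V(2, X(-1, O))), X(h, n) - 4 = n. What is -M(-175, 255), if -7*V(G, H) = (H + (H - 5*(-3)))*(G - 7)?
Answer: 389/445 ≈ 0.87416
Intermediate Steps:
X(h, n) = 4 + n
V(G, H) = -(-7 + G)*(15 + 2*H)/7 (V(G, H) = -(H + (H - 5*(-3)))*(G - 7)/7 = -(H + (H + 15))*(-7 + G)/7 = -(H + (15 + H))*(-7 + G)/7 = -(15 + 2*H)*(-7 + G)/7 = -(-7 + G)*(15 + 2*H)/7)
M(J, O) = -1 + (J + O)/(115/7 + 17*O/7) (M(J, O) = -1 + (J + O)/(O + (15 + 2*(4 + O) - 15/7*2 - 2/7*2*(4 + O))) = -1 + (J + O)/(O + (15 + (8 + 2*O) - 30/7 + (-16/7 - 4*O/7))) = -1 + (J + O)/(O + (115/7 + 10*O/7)) = -1 + (J + O)/(115/7 + 17*O/7))
-M(-175, 255) = -(-115 - 10*255 + 7*(-175))/(115 + 17*255) = -(-115 - 2550 - 1225)/(115 + 4335) = -(-3890)/4450 = -1*(-389/445) = 389/445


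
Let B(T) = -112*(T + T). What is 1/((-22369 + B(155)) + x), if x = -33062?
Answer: -1/90151 ≈ -1.1093e-5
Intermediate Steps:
B(T) = -224*T
1/((-22369 + B(155)) + x) = 1/((-22369 - 224*155) - 33062) = 1/((-22369 - 34720) - 33062) = 1/(-57089 - 33062) = 1/(-90151) = -1/90151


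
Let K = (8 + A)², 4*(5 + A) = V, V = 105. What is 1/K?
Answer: 16/13689 ≈ 0.0011688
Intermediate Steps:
A = 85/4 (A = -5 + (¼)*105 = -5 + 105/4 = 85/4 ≈ 21.250)
K = 13689/16 (K = (8 + 85/4)² = (117/4)² = 13689/16 ≈ 855.56)
1/K = 1/(13689/16) = 16/13689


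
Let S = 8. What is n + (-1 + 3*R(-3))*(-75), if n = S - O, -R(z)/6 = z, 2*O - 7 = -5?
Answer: -3968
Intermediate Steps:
O = 1 (O = 7/2 + (½)*(-5) = 7/2 - 5/2 = 1)
R(z) = -6*z
n = 7 (n = 8 - 1*1 = 8 - 1 = 7)
n + (-1 + 3*R(-3))*(-75) = 7 + (-1 + 3*(-6*(-3)))*(-75) = 7 + (-1 + 3*18)*(-75) = 7 + (-1 + 54)*(-75) = 7 + 53*(-75) = 7 - 3975 = -3968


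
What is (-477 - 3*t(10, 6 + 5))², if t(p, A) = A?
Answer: 260100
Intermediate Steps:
(-477 - 3*t(10, 6 + 5))² = (-477 - 3*(6 + 5))² = (-477 - 3*11)² = (-477 - 33)² = (-510)² = 260100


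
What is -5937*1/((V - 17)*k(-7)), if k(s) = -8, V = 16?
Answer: -5937/8 ≈ -742.13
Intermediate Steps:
-5937*1/((V - 17)*k(-7)) = -5937*(-1/(8*(16 - 17))) = -5937/((-1*(-8))) = -5937/8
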